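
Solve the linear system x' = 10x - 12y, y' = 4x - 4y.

x(t) = 2C_1e^(4t) + 3C_2e^(2t), y(t) = C_1e^(4t) + 2C_2e^(2t)

Coefficient matrix A = [[10, -12], [4, -4]].
Characteristic polynomial det(A - λI) = λ^2 - 6λ + 8 = 0.
Eigenvalues λ = 4, 2.
For λ=4: (A-λI) row 1 is [6, -12], so an eigenvector is (2, 1).
For λ=2: (A-λI) row 1 is [8, -12], so an eigenvector is (3, 2).
General solution: C_1e^(4t)(2,1) + C_2e^(2t)(3,2).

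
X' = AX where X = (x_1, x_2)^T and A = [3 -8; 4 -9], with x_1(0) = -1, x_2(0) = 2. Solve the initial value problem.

Coefficient matrix A = [[3, -8], [4, -9]].
Characteristic polynomial det(A - λI) = λ^2 + 6λ + 5 = 0.
Eigenvalues λ = -1, -5.
For λ=-1: (A-λI) row 1 is [4, -8], so an eigenvector is (-2, -1).
For λ=-5: (A-λI) row 1 is [8, -8], so an eigenvector is (1, 1).
General solution: c_1e^(-t)(-2,-1) + c_2e^(-5t)(1,1).
Applying x_1(0)=-1, x_2(0)=2 gives c_1=3, c_2=5.

x_1(t) = -6e^(-t) + 5e^(-5t), x_2(t) = -3e^(-t) + 5e^(-5t)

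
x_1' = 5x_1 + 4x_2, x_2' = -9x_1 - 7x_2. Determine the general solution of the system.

x_1(t) = 2C_1e^(-t) + 2C_2te^(-t) - C_2e^(-t), x_2(t) = -3C_1e^(-t) - 3C_2te^(-t) + 2C_2e^(-t)

Coefficient matrix A = [[5, 4], [-9, -7]].
Characteristic polynomial det(A - λI) = λ^2 + 2λ + 1 = 0.
Single eigenvalue λ = -1 with algebraic multiplicity 2.
Eigenvector v = (2,-3); generalized eigenvector w with (A-λI)w=v is (-1,2).
General solution: e^(-t)[C_1·v + C_2·(t·v + w)].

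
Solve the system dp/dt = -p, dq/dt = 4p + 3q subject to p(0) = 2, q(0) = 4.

Coefficient matrix A = [[-1, 0], [4, 3]].
Characteristic polynomial det(A - λI) = λ^2 - 2λ - 3 = 0.
Eigenvalues λ = -1, 3.
For λ=-1: (A-λI) row 2 is [4, 4], so an eigenvector is (-1, 1).
For λ=3: (A-λI) row 1 is [-4, 0], so an eigenvector is (0, 1).
General solution: C_1e^(-t)(-1,1) + C_2e^(3t)(0,1).
Applying p(0)=2, q(0)=4 gives C_1=-2, C_2=6.

p(t) = 2e^(-t), q(t) = 6e^(3t) - 2e^(-t)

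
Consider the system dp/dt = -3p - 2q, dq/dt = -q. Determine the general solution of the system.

p(t) = K_1e^(-t) - K_2e^(-3t), q(t) = -K_1e^(-t)

Coefficient matrix A = [[-3, -2], [0, -1]].
Characteristic polynomial det(A - λI) = λ^2 + 4λ + 3 = 0.
Eigenvalues λ = -1, -3.
For λ=-1: (A-λI) row 1 is [-2, -2], so an eigenvector is (1, -1).
For λ=-3: (A-λI) row 1 is [0, -2], so an eigenvector is (-1, 0).
General solution: K_1e^(-t)(1,-1) + K_2e^(-3t)(-1,0).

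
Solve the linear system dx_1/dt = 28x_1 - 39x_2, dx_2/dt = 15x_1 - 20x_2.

x_1(t) = 3K_1e^(4t)sin(3t) + 2K_1e^(4t)cos(3t) + 2K_2e^(4t)sin(3t) - 3K_2e^(4t)cos(3t), x_2(t) = 2K_1e^(4t)sin(3t) + K_1e^(4t)cos(3t) + K_2e^(4t)sin(3t) - 2K_2e^(4t)cos(3t)

Coefficient matrix A = [[28, -39], [15, -20]].
Characteristic polynomial det(A - λI) = λ^2 - 8λ + 25 = 0.
Eigenvalues λ = 4 ± 3i (complex conjugate pair).
For λ=4+3i: an eigenvector is (2,1) - i(3,2) = (2 - 3i, 1 - 2i).
A real fundamental pair from Re and Im of e^((4+3i)t)v: X_1 = e^(4t)(cos(3t)·(2,1) + sin(3t)·(3,2)), X_2 = e^(4t)(sin(3t)·(2,1) - cos(3t)·(3,2)).
General solution: K_1X_1 + K_2X_2.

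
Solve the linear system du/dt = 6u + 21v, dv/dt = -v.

Coefficient matrix A = [[6, 21], [0, -1]].
Characteristic polynomial det(A - λI) = λ^2 - 5λ - 6 = 0.
Eigenvalues λ = -1, 6.
For λ=-1: (A-λI) row 1 is [7, 21], so an eigenvector is (-3, 1).
For λ=6: (A-λI) row 1 is [0, 21], so an eigenvector is (1, 0).
General solution: c_1e^(-t)(-3,1) + c_2e^(6t)(1,0).

u(t) = -3c_1e^(-t) + c_2e^(6t), v(t) = c_1e^(-t)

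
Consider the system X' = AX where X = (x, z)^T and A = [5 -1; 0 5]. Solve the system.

x(t) = -C_1e^(5t) - C_2te^(5t) + 3C_2e^(5t), z(t) = C_2e^(5t)

Coefficient matrix A = [[5, -1], [0, 5]].
Characteristic polynomial det(A - λI) = λ^2 - 10λ + 25 = 0.
Single eigenvalue λ = 5 with algebraic multiplicity 2.
Eigenvector v = (-1,0); generalized eigenvector w with (A-λI)w=v is (3,1).
General solution: e^(5t)[C_1·v + C_2·(t·v + w)].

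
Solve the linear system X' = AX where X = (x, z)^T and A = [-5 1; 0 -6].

x(t) = c_1e^(-5t) - c_2e^(-6t), z(t) = c_2e^(-6t)

Coefficient matrix A = [[-5, 1], [0, -6]].
Characteristic polynomial det(A - λI) = λ^2 + 11λ + 30 = 0.
Eigenvalues λ = -5, -6.
For λ=-5: (A-λI) row 1 is [0, 1], so an eigenvector is (1, 0).
For λ=-6: (A-λI) row 1 is [1, 1], so an eigenvector is (-1, 1).
General solution: c_1e^(-5t)(1,0) + c_2e^(-6t)(-1,1).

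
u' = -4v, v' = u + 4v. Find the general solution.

u(t) = 2c_1e^(2t) + 2c_2te^(2t) + c_2e^(2t), v(t) = -c_1e^(2t) - c_2te^(2t) - c_2e^(2t)

Coefficient matrix A = [[0, -4], [1, 4]].
Characteristic polynomial det(A - λI) = λ^2 - 4λ + 4 = 0.
Single eigenvalue λ = 2 with algebraic multiplicity 2.
Eigenvector v = (2,-1); generalized eigenvector w with (A-λI)w=v is (1,-1).
General solution: e^(2t)[c_1·v + c_2·(t·v + w)].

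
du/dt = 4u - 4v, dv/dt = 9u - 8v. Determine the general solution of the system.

Coefficient matrix A = [[4, -4], [9, -8]].
Characteristic polynomial det(A - λI) = λ^2 + 4λ + 4 = 0.
Single eigenvalue λ = -2 with algebraic multiplicity 2.
Eigenvector v = (-2,-3); generalized eigenvector w with (A-λI)w=v is (1,2).
General solution: e^(-2t)[C_1·v + C_2·(t·v + w)].

u(t) = -2C_1e^(-2t) - 2C_2te^(-2t) + C_2e^(-2t), v(t) = -3C_1e^(-2t) - 3C_2te^(-2t) + 2C_2e^(-2t)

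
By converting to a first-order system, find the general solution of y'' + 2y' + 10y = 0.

Let x_1 = y, x_2 = y'. Then x_1' = x_2 and x_2' = -10x_1 - 2x_2.
A = [[0,1],[-10,-2]]; det(A-λI) = λ^2 + 2λ + 10.
Eigenvalues λ = -1 ± 3i.

y(t) = K_1e^(-t)cos(3t) + K_2e^(-t)sin(3t)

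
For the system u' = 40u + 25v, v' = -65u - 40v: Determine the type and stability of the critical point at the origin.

A = [[40,25],[-65,-40]]; det(A-λI) = λ^2 + 25.
λ = 0 ± 5i: zero real part.

center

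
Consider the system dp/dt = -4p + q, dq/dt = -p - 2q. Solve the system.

p(t) = -C_1e^(-3t) - C_2te^(-3t) - 2C_2e^(-3t), q(t) = -C_1e^(-3t) - C_2te^(-3t) - 3C_2e^(-3t)

Coefficient matrix A = [[-4, 1], [-1, -2]].
Characteristic polynomial det(A - λI) = λ^2 + 6λ + 9 = 0.
Single eigenvalue λ = -3 with algebraic multiplicity 2.
Eigenvector v = (-1,-1); generalized eigenvector w with (A-λI)w=v is (-2,-3).
General solution: e^(-3t)[C_1·v + C_2·(t·v + w)].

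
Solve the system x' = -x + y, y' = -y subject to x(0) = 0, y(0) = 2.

x(t) = 2te^(-t), y(t) = 2e^(-t)

Coefficient matrix A = [[-1, 1], [0, -1]].
Characteristic polynomial det(A - λI) = λ^2 + 2λ + 1 = 0.
Single eigenvalue λ = -1 with algebraic multiplicity 2.
Eigenvector v = (1,0); generalized eigenvector w with (A-λI)w=v is (2,1).
General solution: e^(-t)[K_1·v + K_2·(t·v + w)].
Applying x(0)=0, y(0)=2 gives K_1=-4, K_2=2.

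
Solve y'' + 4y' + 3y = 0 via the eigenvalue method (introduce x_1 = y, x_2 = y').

y(t) = C_1e^(-3t) + C_2e^(-t)

Let x_1 = y, x_2 = y'. Then x_1' = x_2 and x_2' = -3x_1 - 4x_2.
A = [[0,1],[-3,-4]]; det(A-λI) = λ^2 + 4λ + 3.
Eigenvalues λ = -3, -1 with eigenvectors (1,-3), (1,-1).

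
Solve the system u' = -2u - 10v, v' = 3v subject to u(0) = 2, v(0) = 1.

u(t) = -2e^(3t) + 4e^(-2t), v(t) = e^(3t)

Coefficient matrix A = [[-2, -10], [0, 3]].
Characteristic polynomial det(A - λI) = λ^2 - λ - 6 = 0.
Eigenvalues λ = -2, 3.
For λ=-2: (A-λI) row 1 is [0, -10], so an eigenvector is (-1, 0).
For λ=3: (A-λI) row 1 is [-5, -10], so an eigenvector is (2, -1).
General solution: C_1e^(-2t)(-1,0) + C_2e^(3t)(2,-1).
Applying u(0)=2, v(0)=1 gives C_1=-4, C_2=-1.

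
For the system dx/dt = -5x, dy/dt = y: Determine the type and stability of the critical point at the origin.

saddle

A = [[-5,0],[0,1]]; det(A-λI) = λ^2 + 4λ - 5.
λ = 1, -5: opposite signs.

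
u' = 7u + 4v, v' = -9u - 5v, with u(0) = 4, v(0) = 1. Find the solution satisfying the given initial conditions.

u(t) = 28te^(t) + 4e^(t), v(t) = -42te^(t) + e^(t)

Coefficient matrix A = [[7, 4], [-9, -5]].
Characteristic polynomial det(A - λI) = λ^2 - 2λ + 1 = 0.
Single eigenvalue λ = 1 with algebraic multiplicity 2.
Eigenvector v = (2,-3); generalized eigenvector w with (A-λI)w=v is (1,-1).
General solution: e^(t)[C_1·v + C_2·(t·v + w)].
Applying u(0)=4, v(0)=1 gives C_1=-5, C_2=14.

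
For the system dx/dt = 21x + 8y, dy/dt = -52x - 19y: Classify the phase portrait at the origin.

unstable spiral

A = [[21,8],[-52,-19]]; det(A-λI) = λ^2 - 2λ + 17.
λ = 1 ± 4i: positive real part.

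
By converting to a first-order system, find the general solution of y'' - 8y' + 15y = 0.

y(t) = K_1e^(5t) + K_2e^(3t)

Let x_1 = y, x_2 = y'. Then x_1' = x_2 and x_2' = -15x_1 + 8x_2.
A = [[0,1],[-15,8]]; det(A-λI) = λ^2 - 8λ + 15.
Eigenvalues λ = 5, 3 with eigenvectors (1,5), (1,3).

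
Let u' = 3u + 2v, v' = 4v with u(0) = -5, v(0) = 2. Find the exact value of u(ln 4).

448

A = [[3,2],[0,4]]; eigenvalues λ = 3, 4.
Eigenvectors: (1,0) for λ=3, (-2,-1) for λ=4.
From the initial condition, c_1 = -9, c_2 = -2.
u(ln 4) = (-9)(4^3)(1) + (-2)(4^4)(-2) = 448.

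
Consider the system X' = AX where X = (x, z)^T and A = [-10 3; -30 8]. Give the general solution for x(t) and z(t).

Coefficient matrix A = [[-10, 3], [-30, 8]].
Characteristic polynomial det(A - λI) = λ^2 + 2λ + 10 = 0.
Eigenvalues λ = -1 ± 3i (complex conjugate pair).
For λ=-1+3i: an eigenvector is (0,-1) - i(-1,-3) = (0 + i, -1 + 3i).
A real fundamental pair from Re and Im of e^((-1+3i)t)v: X_1 = e^(-t)(cos(3t)·(0,-1) + sin(3t)·(-1,-3)), X_2 = e^(-t)(sin(3t)·(0,-1) - cos(3t)·(-1,-3)).
General solution: K_1X_1 + K_2X_2.

x(t) = -K_1e^(-t)sin(3t) + K_2e^(-t)cos(3t), z(t) = -3K_1e^(-t)sin(3t) - K_1e^(-t)cos(3t) - K_2e^(-t)sin(3t) + 3K_2e^(-t)cos(3t)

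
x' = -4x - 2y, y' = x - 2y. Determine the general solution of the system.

Coefficient matrix A = [[-4, -2], [1, -2]].
Characteristic polynomial det(A - λI) = λ^2 + 6λ + 10 = 0.
Eigenvalues λ = -3 ± i (complex conjugate pair).
For λ=-3+i: an eigenvector is (1,0) - i(-1,1) = (1 + i, 0 - i).
A real fundamental pair from Re and Im of e^((-3+i)t)v: X_1 = e^(-3t)(cos(t)·(1,0) + sin(t)·(-1,1)), X_2 = e^(-3t)(sin(t)·(1,0) - cos(t)·(-1,1)).
General solution: c_1X_1 + c_2X_2.

x(t) = -c_1e^(-3t)sin(t) + c_1e^(-3t)cos(t) + c_2e^(-3t)sin(t) + c_2e^(-3t)cos(t), y(t) = c_1e^(-3t)sin(t) - c_2e^(-3t)cos(t)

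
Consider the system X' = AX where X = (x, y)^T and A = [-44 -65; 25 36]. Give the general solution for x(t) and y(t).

x(t) = -3c_1e^(-4t)sin(5t) + 2c_1e^(-4t)cos(5t) + 2c_2e^(-4t)sin(5t) + 3c_2e^(-4t)cos(5t), y(t) = 2c_1e^(-4t)sin(5t) - c_1e^(-4t)cos(5t) - c_2e^(-4t)sin(5t) - 2c_2e^(-4t)cos(5t)

Coefficient matrix A = [[-44, -65], [25, 36]].
Characteristic polynomial det(A - λI) = λ^2 + 8λ + 41 = 0.
Eigenvalues λ = -4 ± 5i (complex conjugate pair).
For λ=-4+5i: an eigenvector is (2,-1) - i(-3,2) = (2 + 3i, -1 - 2i).
A real fundamental pair from Re and Im of e^((-4+5i)t)v: X_1 = e^(-4t)(cos(5t)·(2,-1) + sin(5t)·(-3,2)), X_2 = e^(-4t)(sin(5t)·(2,-1) - cos(5t)·(-3,2)).
General solution: c_1X_1 + c_2X_2.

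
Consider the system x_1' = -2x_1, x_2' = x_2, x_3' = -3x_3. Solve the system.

x_1(t) = c_2e^(-2t), x_2(t) = -c_3e^(t), x_3(t) = c_1e^(-3t)

Coefficient matrix A = [[-2, 0, 0], [0, 1, 0], [0, 0, -3]].
det(A - λI) = 0 gives eigenvalues λ = -3, -2, 1.
For λ=-3: eigenvector (0,0,1).
For λ=-2: eigenvector (1,0,0).
For λ=1: eigenvector (0,-1,0).
General solution: c_1e^(-3t)(0,0,1) + c_2e^(-2t)(1,0,0) + c_3e^(t)(0,-1,0).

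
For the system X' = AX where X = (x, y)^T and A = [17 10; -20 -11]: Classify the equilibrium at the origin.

A = [[17,10],[-20,-11]]; det(A-λI) = λ^2 - 6λ + 13.
λ = 3 ± 2i: positive real part.

unstable spiral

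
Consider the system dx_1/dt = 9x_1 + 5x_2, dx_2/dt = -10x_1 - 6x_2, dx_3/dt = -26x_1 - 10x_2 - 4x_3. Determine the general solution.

x_1(t) = c_1e^(4t) - c_2e^(-t), x_2(t) = -c_1e^(4t) + 2c_2e^(-t), x_3(t) = -2c_1e^(4t) + 2c_2e^(-t) + c_3e^(-4t)

Coefficient matrix A = [[9, 5, 0], [-10, -6, 0], [-26, -10, -4]].
det(A - λI) = 0 gives eigenvalues λ = 4, -1, -4.
For λ=4: eigenvector (1,-1,-2).
For λ=-1: eigenvector (-1,2,2).
For λ=-4: eigenvector (0,0,1).
General solution: c_1e^(4t)(1,-1,-2) + c_2e^(-t)(-1,2,2) + c_3e^(-4t)(0,0,1).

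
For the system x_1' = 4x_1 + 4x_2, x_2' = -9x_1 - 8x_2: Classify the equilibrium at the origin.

A = [[4,4],[-9,-8]]; det(A-λI) = λ^2 + 4λ + 4.
repeated λ = -2 with a single eigenvector.

stable improper node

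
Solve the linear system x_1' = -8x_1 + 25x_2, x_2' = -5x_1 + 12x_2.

Coefficient matrix A = [[-8, 25], [-5, 12]].
Characteristic polynomial det(A - λI) = λ^2 - 4λ + 29 = 0.
Eigenvalues λ = 2 ± 5i (complex conjugate pair).
For λ=2+5i: an eigenvector is (-1,0) - i(2,1) = (-1 - 2i, 0 - i).
A real fundamental pair from Re and Im of e^((2+5i)t)v: X_1 = e^(2t)(cos(5t)·(-1,0) + sin(5t)·(2,1)), X_2 = e^(2t)(sin(5t)·(-1,0) - cos(5t)·(2,1)).
General solution: c_1X_1 + c_2X_2.

x_1(t) = 2c_1e^(2t)sin(5t) - c_1e^(2t)cos(5t) - c_2e^(2t)sin(5t) - 2c_2e^(2t)cos(5t), x_2(t) = c_1e^(2t)sin(5t) - c_2e^(2t)cos(5t)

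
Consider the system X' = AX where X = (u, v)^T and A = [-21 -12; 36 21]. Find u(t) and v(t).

u(t) = 2c_1e^(-3t) + c_2e^(3t), v(t) = -3c_1e^(-3t) - 2c_2e^(3t)

Coefficient matrix A = [[-21, -12], [36, 21]].
Characteristic polynomial det(A - λI) = λ^2 - 9 = 0.
Eigenvalues λ = -3, 3.
For λ=-3: (A-λI) row 1 is [-18, -12], so an eigenvector is (2, -3).
For λ=3: (A-λI) row 1 is [-24, -12], so an eigenvector is (1, -2).
General solution: c_1e^(-3t)(2,-3) + c_2e^(3t)(1,-2).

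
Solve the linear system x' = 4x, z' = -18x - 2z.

Coefficient matrix A = [[4, 0], [-18, -2]].
Characteristic polynomial det(A - λI) = λ^2 - 2λ - 8 = 0.
Eigenvalues λ = -2, 4.
For λ=-2: (A-λI) row 1 is [6, 0], so an eigenvector is (0, 1).
For λ=4: (A-λI) row 2 is [-18, -6], so an eigenvector is (-1, 3).
General solution: C_1e^(-2t)(0,1) + C_2e^(4t)(-1,3).

x(t) = -C_2e^(4t), z(t) = C_1e^(-2t) + 3C_2e^(4t)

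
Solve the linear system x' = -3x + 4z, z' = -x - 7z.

x(t) = -2c_1e^(-5t) - 2c_2te^(-5t) - c_2e^(-5t), z(t) = c_1e^(-5t) + c_2te^(-5t)

Coefficient matrix A = [[-3, 4], [-1, -7]].
Characteristic polynomial det(A - λI) = λ^2 + 10λ + 25 = 0.
Single eigenvalue λ = -5 with algebraic multiplicity 2.
Eigenvector v = (-2,1); generalized eigenvector w with (A-λI)w=v is (-1,0).
General solution: e^(-5t)[c_1·v + c_2·(t·v + w)].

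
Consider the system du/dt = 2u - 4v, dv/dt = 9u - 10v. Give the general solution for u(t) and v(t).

Coefficient matrix A = [[2, -4], [9, -10]].
Characteristic polynomial det(A - λI) = λ^2 + 8λ + 16 = 0.
Single eigenvalue λ = -4 with algebraic multiplicity 2.
Eigenvector v = (-2,-3); generalized eigenvector w with (A-λI)w=v is (-1,-1).
General solution: e^(-4t)[K_1·v + K_2·(t·v + w)].

u(t) = -2K_1e^(-4t) - 2K_2te^(-4t) - K_2e^(-4t), v(t) = -3K_1e^(-4t) - 3K_2te^(-4t) - K_2e^(-4t)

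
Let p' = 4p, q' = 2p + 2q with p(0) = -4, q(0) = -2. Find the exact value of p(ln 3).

A = [[4,0],[2,2]]; eigenvalues λ = 2, 4.
Eigenvectors: (0,-1) for λ=2, (1,1) for λ=4.
From the initial condition, c_1 = -2, c_2 = -4.
p(ln 3) = (-2)(3^2)(0) + (-4)(3^4)(1) = -324.

-324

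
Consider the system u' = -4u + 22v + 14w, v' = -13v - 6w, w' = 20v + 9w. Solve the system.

Coefficient matrix A = [[-4, 22, 14], [0, -13, -6], [0, 20, 9]].
det(A - λI) = 0 gives eigenvalues λ = -4, -1, -3.
For λ=-4: eigenvector (1,0,0).
For λ=-1: eigenvector (-2,1,-2).
For λ=-3: eigenvector (-4,3,-5).
General solution: K_1e^(-4t)(1,0,0) + K_2e^(-t)(-2,1,-2) + K_3e^(-3t)(-4,3,-5).

u(t) = K_1e^(-4t) - 2K_2e^(-t) - 4K_3e^(-3t), v(t) = K_2e^(-t) + 3K_3e^(-3t), w(t) = -2K_2e^(-t) - 5K_3e^(-3t)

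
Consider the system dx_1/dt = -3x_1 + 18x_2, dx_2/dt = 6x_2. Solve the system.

Coefficient matrix A = [[-3, 18], [0, 6]].
Characteristic polynomial det(A - λI) = λ^2 - 3λ - 18 = 0.
Eigenvalues λ = 6, -3.
For λ=6: (A-λI) row 1 is [-9, 18], so an eigenvector is (-2, -1).
For λ=-3: (A-λI) row 1 is [0, 18], so an eigenvector is (1, 0).
General solution: K_1e^(6t)(-2,-1) + K_2e^(-3t)(1,0).

x_1(t) = -2K_1e^(6t) + K_2e^(-3t), x_2(t) = -K_1e^(6t)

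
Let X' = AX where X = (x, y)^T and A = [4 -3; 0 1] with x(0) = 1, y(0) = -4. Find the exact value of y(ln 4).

A = [[4,-3],[0,1]]; eigenvalues λ = 4, 1.
Eigenvectors: (1,0) for λ=4, (-1,-1) for λ=1.
From the initial condition, c_1 = 5, c_2 = 4.
y(ln 4) = (5)(4^4)(0) + (4)(4^1)(-1) = -16.

-16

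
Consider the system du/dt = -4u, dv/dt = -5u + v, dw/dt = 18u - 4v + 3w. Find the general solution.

u(t) = C_3e^(-4t), v(t) = C_2e^(t) + C_3e^(-4t), w(t) = C_1e^(3t) + 2C_2e^(t) - 2C_3e^(-4t)

Coefficient matrix A = [[-4, 0, 0], [-5, 1, 0], [18, -4, 3]].
det(A - λI) = 0 gives eigenvalues λ = 3, 1, -4.
For λ=3: eigenvector (0,0,1).
For λ=1: eigenvector (0,1,2).
For λ=-4: eigenvector (1,1,-2).
General solution: C_1e^(3t)(0,0,1) + C_2e^(t)(0,1,2) + C_3e^(-4t)(1,1,-2).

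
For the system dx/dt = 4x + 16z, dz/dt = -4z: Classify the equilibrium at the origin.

saddle

A = [[4,16],[0,-4]]; det(A-λI) = λ^2 - 16.
λ = 4, -4: opposite signs.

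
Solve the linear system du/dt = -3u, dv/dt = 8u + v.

Coefficient matrix A = [[-3, 0], [8, 1]].
Characteristic polynomial det(A - λI) = λ^2 + 2λ - 3 = 0.
Eigenvalues λ = 1, -3.
For λ=1: (A-λI) row 1 is [-4, 0], so an eigenvector is (0, -1).
For λ=-3: (A-λI) row 2 is [8, 4], so an eigenvector is (-1, 2).
General solution: c_1e^(t)(0,-1) + c_2e^(-3t)(-1,2).

u(t) = -c_2e^(-3t), v(t) = -c_1e^(t) + 2c_2e^(-3t)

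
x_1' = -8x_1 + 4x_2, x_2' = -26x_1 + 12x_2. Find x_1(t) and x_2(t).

x_1(t) = K_1e^(2t)sin(2t) - K_1e^(2t)cos(2t) - K_2e^(2t)sin(2t) - K_2e^(2t)cos(2t), x_2(t) = 3K_1e^(2t)sin(2t) - 2K_1e^(2t)cos(2t) - 2K_2e^(2t)sin(2t) - 3K_2e^(2t)cos(2t)

Coefficient matrix A = [[-8, 4], [-26, 12]].
Characteristic polynomial det(A - λI) = λ^2 - 4λ + 8 = 0.
Eigenvalues λ = 2 ± 2i (complex conjugate pair).
For λ=2+2i: an eigenvector is (-1,-2) - i(1,3) = (-1 - i, -2 - 3i).
A real fundamental pair from Re and Im of e^((2+2i)t)v: X_1 = e^(2t)(cos(2t)·(-1,-2) + sin(2t)·(1,3)), X_2 = e^(2t)(sin(2t)·(-1,-2) - cos(2t)·(1,3)).
General solution: K_1X_1 + K_2X_2.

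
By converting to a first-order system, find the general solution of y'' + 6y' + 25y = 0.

y(t) = K_1e^(-3t)cos(4t) + K_2e^(-3t)sin(4t)

Let x_1 = y, x_2 = y'. Then x_1' = x_2 and x_2' = -25x_1 - 6x_2.
A = [[0,1],[-25,-6]]; det(A-λI) = λ^2 + 6λ + 25.
Eigenvalues λ = -3 ± 4i.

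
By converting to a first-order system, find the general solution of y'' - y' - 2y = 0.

y(t) = K_1e^(-t) + K_2e^(2t)

Let x_1 = y, x_2 = y'. Then x_1' = x_2 and x_2' = 2x_1 + x_2.
A = [[0,1],[2,1]]; det(A-λI) = λ^2 - λ - 2.
Eigenvalues λ = -1, 2 with eigenvectors (1,-1), (1,2).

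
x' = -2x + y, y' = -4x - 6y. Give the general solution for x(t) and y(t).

Coefficient matrix A = [[-2, 1], [-4, -6]].
Characteristic polynomial det(A - λI) = λ^2 + 8λ + 16 = 0.
Single eigenvalue λ = -4 with algebraic multiplicity 2.
Eigenvector v = (1,-2); generalized eigenvector w with (A-λI)w=v is (2,-3).
General solution: e^(-4t)[c_1·v + c_2·(t·v + w)].

x(t) = c_1e^(-4t) + c_2te^(-4t) + 2c_2e^(-4t), y(t) = -2c_1e^(-4t) - 2c_2te^(-4t) - 3c_2e^(-4t)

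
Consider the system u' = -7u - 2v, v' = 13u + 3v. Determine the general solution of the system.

Coefficient matrix A = [[-7, -2], [13, 3]].
Characteristic polynomial det(A - λI) = λ^2 + 4λ + 5 = 0.
Eigenvalues λ = -2 ± i (complex conjugate pair).
For λ=-2+i: an eigenvector is (-1,3) - i(-1,2) = (-1 + i, 3 - 2i).
A real fundamental pair from Re and Im of e^((-2+i)t)v: X_1 = e^(-2t)(cos(t)·(-1,3) + sin(t)·(-1,2)), X_2 = e^(-2t)(sin(t)·(-1,3) - cos(t)·(-1,2)).
General solution: K_1X_1 + K_2X_2.

u(t) = -K_1e^(-2t)sin(t) - K_1e^(-2t)cos(t) - K_2e^(-2t)sin(t) + K_2e^(-2t)cos(t), v(t) = 2K_1e^(-2t)sin(t) + 3K_1e^(-2t)cos(t) + 3K_2e^(-2t)sin(t) - 2K_2e^(-2t)cos(t)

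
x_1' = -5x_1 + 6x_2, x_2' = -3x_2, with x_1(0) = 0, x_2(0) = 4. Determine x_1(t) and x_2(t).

Coefficient matrix A = [[-5, 6], [0, -3]].
Characteristic polynomial det(A - λI) = λ^2 + 8λ + 15 = 0.
Eigenvalues λ = -5, -3.
For λ=-5: (A-λI) row 1 is [0, 6], so an eigenvector is (-1, 0).
For λ=-3: (A-λI) row 1 is [-2, 6], so an eigenvector is (3, 1).
General solution: K_1e^(-5t)(-1,0) + K_2e^(-3t)(3,1).
Applying x_1(0)=0, x_2(0)=4 gives K_1=12, K_2=4.

x_1(t) = 12e^(-3t) - 12e^(-5t), x_2(t) = 4e^(-3t)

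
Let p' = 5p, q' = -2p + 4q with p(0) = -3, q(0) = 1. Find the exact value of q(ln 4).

4864

A = [[5,0],[-2,4]]; eigenvalues λ = 4, 5.
Eigenvectors: (0,1) for λ=4, (1,-2) for λ=5.
From the initial condition, c_1 = -5, c_2 = -3.
q(ln 4) = (-5)(4^4)(1) + (-3)(4^5)(-2) = 4864.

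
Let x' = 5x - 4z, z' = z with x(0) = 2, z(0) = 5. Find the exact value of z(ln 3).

15

A = [[5,-4],[0,1]]; eigenvalues λ = 1, 5.
Eigenvectors: (-1,-1) for λ=1, (1,0) for λ=5.
From the initial condition, c_1 = -5, c_2 = -3.
z(ln 3) = (-5)(3^1)(-1) + (-3)(3^5)(0) = 15.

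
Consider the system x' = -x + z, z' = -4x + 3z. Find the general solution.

x(t) = C_1e^(t) + C_2te^(t), z(t) = 2C_1e^(t) + 2C_2te^(t) + C_2e^(t)

Coefficient matrix A = [[-1, 1], [-4, 3]].
Characteristic polynomial det(A - λI) = λ^2 - 2λ + 1 = 0.
Single eigenvalue λ = 1 with algebraic multiplicity 2.
Eigenvector v = (1,2); generalized eigenvector w with (A-λI)w=v is (0,1).
General solution: e^(t)[C_1·v + C_2·(t·v + w)].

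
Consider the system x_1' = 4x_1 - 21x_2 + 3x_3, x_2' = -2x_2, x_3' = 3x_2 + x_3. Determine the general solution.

Coefficient matrix A = [[4, -21, 3], [0, -2, 0], [0, 3, 1]].
det(A - λI) = 0 gives eigenvalues λ = 4, 1, -2.
For λ=4: eigenvector (1,0,0).
For λ=1: eigenvector (-1,0,1).
For λ=-2: eigenvector (4,1,-1).
General solution: C_1e^(4t)(1,0,0) + C_2e^(t)(-1,0,1) + C_3e^(-2t)(4,1,-1).

x_1(t) = C_1e^(4t) - C_2e^(t) + 4C_3e^(-2t), x_2(t) = C_3e^(-2t), x_3(t) = C_2e^(t) - C_3e^(-2t)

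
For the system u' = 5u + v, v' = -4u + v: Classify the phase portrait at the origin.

A = [[5,1],[-4,1]]; det(A-λI) = λ^2 - 6λ + 9.
repeated λ = 3 with a single eigenvector.

unstable improper node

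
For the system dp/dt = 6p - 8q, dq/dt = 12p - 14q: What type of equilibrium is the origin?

stable node

A = [[6,-8],[12,-14]]; det(A-λI) = λ^2 + 8λ + 12.
λ = -6, -2: both negative.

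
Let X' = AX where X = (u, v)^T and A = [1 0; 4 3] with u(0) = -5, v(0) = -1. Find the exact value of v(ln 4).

A = [[1,0],[4,3]]; eigenvalues λ = 1, 3.
Eigenvectors: (1,-2) for λ=1, (0,1) for λ=3.
From the initial condition, c_1 = -5, c_2 = -11.
v(ln 4) = (-5)(4^1)(-2) + (-11)(4^3)(1) = -664.

-664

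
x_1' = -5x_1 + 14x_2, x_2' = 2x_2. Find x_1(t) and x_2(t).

Coefficient matrix A = [[-5, 14], [0, 2]].
Characteristic polynomial det(A - λI) = λ^2 + 3λ - 10 = 0.
Eigenvalues λ = 2, -5.
For λ=2: (A-λI) row 1 is [-7, 14], so an eigenvector is (-2, -1).
For λ=-5: (A-λI) row 1 is [0, 14], so an eigenvector is (-1, 0).
General solution: K_1e^(2t)(-2,-1) + K_2e^(-5t)(-1,0).

x_1(t) = -2K_1e^(2t) - K_2e^(-5t), x_2(t) = -K_1e^(2t)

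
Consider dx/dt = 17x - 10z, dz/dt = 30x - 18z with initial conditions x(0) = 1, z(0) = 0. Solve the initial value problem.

x(t) = 4e^(2t) - 3e^(-3t), z(t) = 6e^(2t) - 6e^(-3t)

Coefficient matrix A = [[17, -10], [30, -18]].
Characteristic polynomial det(A - λI) = λ^2 + λ - 6 = 0.
Eigenvalues λ = 2, -3.
For λ=2: (A-λI) row 1 is [15, -10], so an eigenvector is (2, 3).
For λ=-3: (A-λI) row 1 is [20, -10], so an eigenvector is (-1, -2).
General solution: K_1e^(2t)(2,3) + K_2e^(-3t)(-1,-2).
Applying x(0)=1, z(0)=0 gives K_1=2, K_2=3.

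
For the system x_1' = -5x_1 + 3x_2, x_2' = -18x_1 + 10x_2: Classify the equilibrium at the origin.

unstable node

A = [[-5,3],[-18,10]]; det(A-λI) = λ^2 - 5λ + 4.
λ = 4, 1: both positive.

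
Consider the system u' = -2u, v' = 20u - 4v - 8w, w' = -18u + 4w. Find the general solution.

Coefficient matrix A = [[-2, 0, 0], [20, -4, -8], [-18, 0, 4]].
det(A - λI) = 0 gives eigenvalues λ = -2, -4, 4.
For λ=-2: eigenvector (1,-2,3).
For λ=-4: eigenvector (0,1,0).
For λ=4: eigenvector (0,-1,1).
General solution: K_1e^(-2t)(1,-2,3) + K_2e^(-4t)(0,1,0) + K_3e^(4t)(0,-1,1).

u(t) = K_1e^(-2t), v(t) = -2K_1e^(-2t) + K_2e^(-4t) - K_3e^(4t), w(t) = 3K_1e^(-2t) + K_3e^(4t)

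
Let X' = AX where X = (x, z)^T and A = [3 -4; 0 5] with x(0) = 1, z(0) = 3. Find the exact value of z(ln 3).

729

A = [[3,-4],[0,5]]; eigenvalues λ = 5, 3.
Eigenvectors: (-2,1) for λ=5, (-1,0) for λ=3.
From the initial condition, c_1 = 3, c_2 = -7.
z(ln 3) = (3)(3^5)(1) + (-7)(3^3)(0) = 729.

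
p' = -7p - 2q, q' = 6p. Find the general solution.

Coefficient matrix A = [[-7, -2], [6, 0]].
Characteristic polynomial det(A - λI) = λ^2 + 7λ + 12 = 0.
Eigenvalues λ = -4, -3.
For λ=-4: (A-λI) row 1 is [-3, -2], so an eigenvector is (-2, 3).
For λ=-3: (A-λI) row 1 is [-4, -2], so an eigenvector is (-1, 2).
General solution: C_1e^(-4t)(-2,3) + C_2e^(-3t)(-1,2).

p(t) = -2C_1e^(-4t) - C_2e^(-3t), q(t) = 3C_1e^(-4t) + 2C_2e^(-3t)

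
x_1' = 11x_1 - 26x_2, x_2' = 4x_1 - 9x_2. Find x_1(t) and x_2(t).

Coefficient matrix A = [[11, -26], [4, -9]].
Characteristic polynomial det(A - λI) = λ^2 - 2λ + 5 = 0.
Eigenvalues λ = 1 ± 2i (complex conjugate pair).
For λ=1+2i: an eigenvector is (2,1) - i(-3,-1) = (2 + 3i, 1 + i).
A real fundamental pair from Re and Im of e^((1+2i)t)v: X_1 = e^(t)(cos(2t)·(2,1) + sin(2t)·(-3,-1)), X_2 = e^(t)(sin(2t)·(2,1) - cos(2t)·(-3,-1)).
General solution: C_1X_1 + C_2X_2.

x_1(t) = -3C_1e^(t)sin(2t) + 2C_1e^(t)cos(2t) + 2C_2e^(t)sin(2t) + 3C_2e^(t)cos(2t), x_2(t) = -C_1e^(t)sin(2t) + C_1e^(t)cos(2t) + C_2e^(t)sin(2t) + C_2e^(t)cos(2t)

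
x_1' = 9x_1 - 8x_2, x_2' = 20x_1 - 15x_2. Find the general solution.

Coefficient matrix A = [[9, -8], [20, -15]].
Characteristic polynomial det(A - λI) = λ^2 + 6λ + 25 = 0.
Eigenvalues λ = -3 ± 4i (complex conjugate pair).
For λ=-3+4i: an eigenvector is (1,1) - i(1,2) = (1 - i, 1 - 2i).
A real fundamental pair from Re and Im of e^((-3+4i)t)v: X_1 = e^(-3t)(cos(4t)·(1,1) + sin(4t)·(1,2)), X_2 = e^(-3t)(sin(4t)·(1,1) - cos(4t)·(1,2)).
General solution: K_1X_1 + K_2X_2.

x_1(t) = K_1e^(-3t)sin(4t) + K_1e^(-3t)cos(4t) + K_2e^(-3t)sin(4t) - K_2e^(-3t)cos(4t), x_2(t) = 2K_1e^(-3t)sin(4t) + K_1e^(-3t)cos(4t) + K_2e^(-3t)sin(4t) - 2K_2e^(-3t)cos(4t)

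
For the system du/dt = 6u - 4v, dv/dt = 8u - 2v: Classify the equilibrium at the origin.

unstable spiral

A = [[6,-4],[8,-2]]; det(A-λI) = λ^2 - 4λ + 20.
λ = 2 ± 4i: positive real part.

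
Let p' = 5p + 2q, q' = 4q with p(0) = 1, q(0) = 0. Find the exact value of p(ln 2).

32

A = [[5,2],[0,4]]; eigenvalues λ = 4, 5.
Eigenvectors: (2,-1) for λ=4, (-1,0) for λ=5.
From the initial condition, c_1 = 0, c_2 = -1.
p(ln 2) = (0)(2^4)(2) + (-1)(2^5)(-1) = 32.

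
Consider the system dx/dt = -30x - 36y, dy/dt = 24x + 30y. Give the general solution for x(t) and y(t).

Coefficient matrix A = [[-30, -36], [24, 30]].
Characteristic polynomial det(A - λI) = λ^2 - 36 = 0.
Eigenvalues λ = -6, 6.
For λ=-6: (A-λI) row 1 is [-24, -36], so an eigenvector is (3, -2).
For λ=6: (A-λI) row 1 is [-36, -36], so an eigenvector is (1, -1).
General solution: c_1e^(-6t)(3,-2) + c_2e^(6t)(1,-1).

x(t) = 3c_1e^(-6t) + c_2e^(6t), y(t) = -2c_1e^(-6t) - c_2e^(6t)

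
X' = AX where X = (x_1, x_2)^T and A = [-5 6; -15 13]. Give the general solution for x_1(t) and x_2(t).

x_1(t) = -C_1e^(4t)sin(3t) - C_1e^(4t)cos(3t) - C_2e^(4t)sin(3t) + C_2e^(4t)cos(3t), x_2(t) = -C_1e^(4t)sin(3t) - 2C_1e^(4t)cos(3t) - 2C_2e^(4t)sin(3t) + C_2e^(4t)cos(3t)

Coefficient matrix A = [[-5, 6], [-15, 13]].
Characteristic polynomial det(A - λI) = λ^2 - 8λ + 25 = 0.
Eigenvalues λ = 4 ± 3i (complex conjugate pair).
For λ=4+3i: an eigenvector is (-1,-2) - i(-1,-1) = (-1 + i, -2 + i).
A real fundamental pair from Re and Im of e^((4+3i)t)v: X_1 = e^(4t)(cos(3t)·(-1,-2) + sin(3t)·(-1,-1)), X_2 = e^(4t)(sin(3t)·(-1,-2) - cos(3t)·(-1,-1)).
General solution: C_1X_1 + C_2X_2.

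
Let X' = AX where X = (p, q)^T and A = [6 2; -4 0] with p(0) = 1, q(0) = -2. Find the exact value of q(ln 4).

A = [[6,2],[-4,0]]; eigenvalues λ = 2, 4.
Eigenvectors: (-1,2) for λ=2, (-1,1) for λ=4.
From the initial condition, c_1 = -1, c_2 = 0.
q(ln 4) = (-1)(4^2)(2) + (0)(4^4)(1) = -32.

-32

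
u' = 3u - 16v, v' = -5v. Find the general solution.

u(t) = -K_1e^(3t) - 2K_2e^(-5t), v(t) = -K_2e^(-5t)

Coefficient matrix A = [[3, -16], [0, -5]].
Characteristic polynomial det(A - λI) = λ^2 + 2λ - 15 = 0.
Eigenvalues λ = 3, -5.
For λ=3: (A-λI) row 1 is [0, -16], so an eigenvector is (-1, 0).
For λ=-5: (A-λI) row 1 is [8, -16], so an eigenvector is (-2, -1).
General solution: K_1e^(3t)(-1,0) + K_2e^(-5t)(-2,-1).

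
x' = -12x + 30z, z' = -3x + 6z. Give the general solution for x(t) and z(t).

x(t) = 3K_1e^(-3t)sin(3t) - K_1e^(-3t)cos(3t) - K_2e^(-3t)sin(3t) - 3K_2e^(-3t)cos(3t), z(t) = K_1e^(-3t)sin(3t) - K_2e^(-3t)cos(3t)

Coefficient matrix A = [[-12, 30], [-3, 6]].
Characteristic polynomial det(A - λI) = λ^2 + 6λ + 18 = 0.
Eigenvalues λ = -3 ± 3i (complex conjugate pair).
For λ=-3+3i: an eigenvector is (-1,0) - i(3,1) = (-1 - 3i, 0 - i).
A real fundamental pair from Re and Im of e^((-3+3i)t)v: X_1 = e^(-3t)(cos(3t)·(-1,0) + sin(3t)·(3,1)), X_2 = e^(-3t)(sin(3t)·(-1,0) - cos(3t)·(3,1)).
General solution: K_1X_1 + K_2X_2.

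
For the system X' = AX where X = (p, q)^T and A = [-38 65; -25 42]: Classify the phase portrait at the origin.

A = [[-38,65],[-25,42]]; det(A-λI) = λ^2 - 4λ + 29.
λ = 2 ± 5i: positive real part.

unstable spiral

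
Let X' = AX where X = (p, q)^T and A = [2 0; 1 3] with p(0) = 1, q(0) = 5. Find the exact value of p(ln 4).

16

A = [[2,0],[1,3]]; eigenvalues λ = 2, 3.
Eigenvectors: (-1,1) for λ=2, (0,1) for λ=3.
From the initial condition, c_1 = -1, c_2 = 6.
p(ln 4) = (-1)(4^2)(-1) + (6)(4^3)(0) = 16.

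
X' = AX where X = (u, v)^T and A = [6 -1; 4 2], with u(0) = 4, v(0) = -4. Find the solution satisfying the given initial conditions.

u(t) = 12te^(4t) + 4e^(4t), v(t) = 24te^(4t) - 4e^(4t)

Coefficient matrix A = [[6, -1], [4, 2]].
Characteristic polynomial det(A - λI) = λ^2 - 8λ + 16 = 0.
Single eigenvalue λ = 4 with algebraic multiplicity 2.
Eigenvector v = (1,2); generalized eigenvector w with (A-λI)w=v is (1,1).
General solution: e^(4t)[C_1·v + C_2·(t·v + w)].
Applying u(0)=4, v(0)=-4 gives C_1=-8, C_2=12.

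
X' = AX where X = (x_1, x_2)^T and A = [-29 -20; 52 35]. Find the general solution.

x_1(t) = 2c_1e^(3t)sin(4t) + c_1e^(3t)cos(4t) + c_2e^(3t)sin(4t) - 2c_2e^(3t)cos(4t), x_2(t) = -3c_1e^(3t)sin(4t) - 2c_1e^(3t)cos(4t) - 2c_2e^(3t)sin(4t) + 3c_2e^(3t)cos(4t)

Coefficient matrix A = [[-29, -20], [52, 35]].
Characteristic polynomial det(A - λI) = λ^2 - 6λ + 25 = 0.
Eigenvalues λ = 3 ± 4i (complex conjugate pair).
For λ=3+4i: an eigenvector is (1,-2) - i(2,-3) = (1 - 2i, -2 + 3i).
A real fundamental pair from Re and Im of e^((3+4i)t)v: X_1 = e^(3t)(cos(4t)·(1,-2) + sin(4t)·(2,-3)), X_2 = e^(3t)(sin(4t)·(1,-2) - cos(4t)·(2,-3)).
General solution: c_1X_1 + c_2X_2.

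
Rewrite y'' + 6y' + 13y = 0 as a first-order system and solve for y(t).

Let x_1 = y, x_2 = y'. Then x_1' = x_2 and x_2' = -13x_1 - 6x_2.
A = [[0,1],[-13,-6]]; det(A-λI) = λ^2 + 6λ + 13.
Eigenvalues λ = -3 ± 2i.

y(t) = K_1e^(-3t)cos(2t) + K_2e^(-3t)sin(2t)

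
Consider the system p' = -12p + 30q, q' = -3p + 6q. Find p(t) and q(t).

p(t) = -C_1e^(-3t)sin(3t) - 3C_1e^(-3t)cos(3t) - 3C_2e^(-3t)sin(3t) + C_2e^(-3t)cos(3t), q(t) = -C_1e^(-3t)cos(3t) - C_2e^(-3t)sin(3t)

Coefficient matrix A = [[-12, 30], [-3, 6]].
Characteristic polynomial det(A - λI) = λ^2 + 6λ + 18 = 0.
Eigenvalues λ = -3 ± 3i (complex conjugate pair).
For λ=-3+3i: an eigenvector is (-3,-1) - i(-1,0) = (-3 + i, -1).
A real fundamental pair from Re and Im of e^((-3+3i)t)v: X_1 = e^(-3t)(cos(3t)·(-3,-1) + sin(3t)·(-1,0)), X_2 = e^(-3t)(sin(3t)·(-3,-1) - cos(3t)·(-1,0)).
General solution: C_1X_1 + C_2X_2.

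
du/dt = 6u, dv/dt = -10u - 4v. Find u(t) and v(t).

u(t) = c_2e^(6t), v(t) = -c_1e^(-4t) - c_2e^(6t)

Coefficient matrix A = [[6, 0], [-10, -4]].
Characteristic polynomial det(A - λI) = λ^2 - 2λ - 24 = 0.
Eigenvalues λ = -4, 6.
For λ=-4: (A-λI) row 1 is [10, 0], so an eigenvector is (0, -1).
For λ=6: (A-λI) row 2 is [-10, -10], so an eigenvector is (1, -1).
General solution: c_1e^(-4t)(0,-1) + c_2e^(6t)(1,-1).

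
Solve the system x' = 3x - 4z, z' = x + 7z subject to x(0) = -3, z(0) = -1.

Coefficient matrix A = [[3, -4], [1, 7]].
Characteristic polynomial det(A - λI) = λ^2 - 10λ + 25 = 0.
Single eigenvalue λ = 5 with algebraic multiplicity 2.
Eigenvector v = (2,-1); generalized eigenvector w with (A-λI)w=v is (3,-2).
General solution: e^(5t)[C_1·v + C_2·(t·v + w)].
Applying x(0)=-3, z(0)=-1 gives C_1=-9, C_2=5.

x(t) = 10te^(5t) - 3e^(5t), z(t) = -5te^(5t) - e^(5t)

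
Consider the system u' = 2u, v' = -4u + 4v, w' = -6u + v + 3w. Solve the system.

u(t) = c_3e^(2t), v(t) = -c_1e^(4t) + 2c_3e^(2t), w(t) = -c_1e^(4t) + c_2e^(3t) + 4c_3e^(2t)

Coefficient matrix A = [[2, 0, 0], [-4, 4, 0], [-6, 1, 3]].
det(A - λI) = 0 gives eigenvalues λ = 4, 3, 2.
For λ=4: eigenvector (0,-1,-1).
For λ=3: eigenvector (0,0,1).
For λ=2: eigenvector (1,2,4).
General solution: c_1e^(4t)(0,-1,-1) + c_2e^(3t)(0,0,1) + c_3e^(2t)(1,2,4).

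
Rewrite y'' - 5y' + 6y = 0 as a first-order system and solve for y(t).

Let x_1 = y, x_2 = y'. Then x_1' = x_2 and x_2' = -6x_1 + 5x_2.
A = [[0,1],[-6,5]]; det(A-λI) = λ^2 - 5λ + 6.
Eigenvalues λ = 2, 3 with eigenvectors (1,2), (1,3).

y(t) = c_1e^(2t) + c_2e^(3t)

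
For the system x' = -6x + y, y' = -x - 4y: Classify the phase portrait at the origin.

A = [[-6,1],[-1,-4]]; det(A-λI) = λ^2 + 10λ + 25.
repeated λ = -5 with a single eigenvector.

stable improper node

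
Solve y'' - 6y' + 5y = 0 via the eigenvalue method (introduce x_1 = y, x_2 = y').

y(t) = c_1e^(t) + c_2e^(5t)

Let x_1 = y, x_2 = y'. Then x_1' = x_2 and x_2' = -5x_1 + 6x_2.
A = [[0,1],[-5,6]]; det(A-λI) = λ^2 - 6λ + 5.
Eigenvalues λ = 1, 5 with eigenvectors (1,1), (1,5).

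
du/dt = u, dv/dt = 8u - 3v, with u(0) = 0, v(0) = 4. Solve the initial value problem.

Coefficient matrix A = [[1, 0], [8, -3]].
Characteristic polynomial det(A - λI) = λ^2 + 2λ - 3 = 0.
Eigenvalues λ = -3, 1.
For λ=-3: (A-λI) row 1 is [4, 0], so an eigenvector is (0, 1).
For λ=1: (A-λI) row 2 is [8, -4], so an eigenvector is (1, 2).
General solution: K_1e^(-3t)(0,1) + K_2e^(t)(1,2).
Applying u(0)=0, v(0)=4 gives K_1=4, K_2=0.

u(t) = 0, v(t) = 4e^(-3t)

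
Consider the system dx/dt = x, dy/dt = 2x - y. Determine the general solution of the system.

Coefficient matrix A = [[1, 0], [2, -1]].
Characteristic polynomial det(A - λI) = λ^2 - 1 = 0.
Eigenvalues λ = -1, 1.
For λ=-1: (A-λI) row 1 is [2, 0], so an eigenvector is (0, 1).
For λ=1: (A-λI) row 2 is [2, -2], so an eigenvector is (-1, -1).
General solution: K_1e^(-t)(0,1) + K_2e^(t)(-1,-1).

x(t) = -K_2e^(t), y(t) = K_1e^(-t) - K_2e^(t)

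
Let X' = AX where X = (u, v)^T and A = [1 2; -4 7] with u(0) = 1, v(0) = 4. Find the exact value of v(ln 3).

A = [[1,2],[-4,7]]; eigenvalues λ = 5, 3.
Eigenvectors: (1,2) for λ=5, (1,1) for λ=3.
From the initial condition, c_1 = 3, c_2 = -2.
v(ln 3) = (3)(3^5)(2) + (-2)(3^3)(1) = 1404.

1404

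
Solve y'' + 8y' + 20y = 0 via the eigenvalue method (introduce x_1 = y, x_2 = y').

y(t) = K_1e^(-4t)cos(2t) + K_2e^(-4t)sin(2t)

Let x_1 = y, x_2 = y'. Then x_1' = x_2 and x_2' = -20x_1 - 8x_2.
A = [[0,1],[-20,-8]]; det(A-λI) = λ^2 + 8λ + 20.
Eigenvalues λ = -4 ± 2i.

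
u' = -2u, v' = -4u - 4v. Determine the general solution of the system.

Coefficient matrix A = [[-2, 0], [-4, -4]].
Characteristic polynomial det(A - λI) = λ^2 + 6λ + 8 = 0.
Eigenvalues λ = -2, -4.
For λ=-2: (A-λI) row 2 is [-4, -2], so an eigenvector is (1, -2).
For λ=-4: (A-λI) row 1 is [2, 0], so an eigenvector is (0, 1).
General solution: K_1e^(-2t)(1,-2) + K_2e^(-4t)(0,1).

u(t) = K_1e^(-2t), v(t) = -2K_1e^(-2t) + K_2e^(-4t)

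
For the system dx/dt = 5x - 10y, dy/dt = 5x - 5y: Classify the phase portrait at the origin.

A = [[5,-10],[5,-5]]; det(A-λI) = λ^2 + 25.
λ = 0 ± 5i: zero real part.

center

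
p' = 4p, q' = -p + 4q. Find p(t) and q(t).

Coefficient matrix A = [[4, 0], [-1, 4]].
Characteristic polynomial det(A - λI) = λ^2 - 8λ + 16 = 0.
Single eigenvalue λ = 4 with algebraic multiplicity 2.
Eigenvector v = (0,1); generalized eigenvector w with (A-λI)w=v is (-1,-3).
General solution: e^(4t)[K_1·v + K_2·(t·v + w)].

p(t) = -K_2e^(4t), q(t) = K_1e^(4t) + K_2te^(4t) - 3K_2e^(4t)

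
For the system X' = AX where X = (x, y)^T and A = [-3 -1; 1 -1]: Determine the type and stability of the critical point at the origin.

stable improper node

A = [[-3,-1],[1,-1]]; det(A-λI) = λ^2 + 4λ + 4.
repeated λ = -2 with a single eigenvector.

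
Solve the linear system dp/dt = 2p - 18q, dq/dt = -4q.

p(t) = 3c_1e^(-4t) - c_2e^(2t), q(t) = c_1e^(-4t)

Coefficient matrix A = [[2, -18], [0, -4]].
Characteristic polynomial det(A - λI) = λ^2 + 2λ - 8 = 0.
Eigenvalues λ = -4, 2.
For λ=-4: (A-λI) row 1 is [6, -18], so an eigenvector is (3, 1).
For λ=2: (A-λI) row 1 is [0, -18], so an eigenvector is (-1, 0).
General solution: c_1e^(-4t)(3,1) + c_2e^(2t)(-1,0).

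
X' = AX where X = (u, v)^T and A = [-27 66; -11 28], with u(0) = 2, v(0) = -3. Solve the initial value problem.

u(t) = -22e^(6t) + 24e^(-5t), v(t) = -11e^(6t) + 8e^(-5t)

Coefficient matrix A = [[-27, 66], [-11, 28]].
Characteristic polynomial det(A - λI) = λ^2 - λ - 30 = 0.
Eigenvalues λ = -5, 6.
For λ=-5: (A-λI) row 1 is [-22, 66], so an eigenvector is (-3, -1).
For λ=6: (A-λI) row 1 is [-33, 66], so an eigenvector is (2, 1).
General solution: K_1e^(-5t)(-3,-1) + K_2e^(6t)(2,1).
Applying u(0)=2, v(0)=-3 gives K_1=-8, K_2=-11.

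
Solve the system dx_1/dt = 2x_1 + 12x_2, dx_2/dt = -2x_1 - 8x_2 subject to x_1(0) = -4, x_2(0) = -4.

Coefficient matrix A = [[2, 12], [-2, -8]].
Characteristic polynomial det(A - λI) = λ^2 + 6λ + 8 = 0.
Eigenvalues λ = -4, -2.
For λ=-4: (A-λI) row 1 is [6, 12], so an eigenvector is (2, -1).
For λ=-2: (A-λI) row 1 is [4, 12], so an eigenvector is (-3, 1).
General solution: c_1e^(-4t)(2,-1) + c_2e^(-2t)(-3,1).
Applying x_1(0)=-4, x_2(0)=-4 gives c_1=16, c_2=12.

x_1(t) = -36e^(-2t) + 32e^(-4t), x_2(t) = 12e^(-2t) - 16e^(-4t)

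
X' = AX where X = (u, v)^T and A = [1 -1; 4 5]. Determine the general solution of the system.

u(t) = -C_1e^(3t) - C_2te^(3t) + C_2e^(3t), v(t) = 2C_1e^(3t) + 2C_2te^(3t) - C_2e^(3t)

Coefficient matrix A = [[1, -1], [4, 5]].
Characteristic polynomial det(A - λI) = λ^2 - 6λ + 9 = 0.
Single eigenvalue λ = 3 with algebraic multiplicity 2.
Eigenvector v = (-1,2); generalized eigenvector w with (A-λI)w=v is (1,-1).
General solution: e^(3t)[C_1·v + C_2·(t·v + w)].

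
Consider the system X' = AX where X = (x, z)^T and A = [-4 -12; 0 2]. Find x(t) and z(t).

x(t) = -K_1e^(-4t) + 2K_2e^(2t), z(t) = -K_2e^(2t)

Coefficient matrix A = [[-4, -12], [0, 2]].
Characteristic polynomial det(A - λI) = λ^2 + 2λ - 8 = 0.
Eigenvalues λ = -4, 2.
For λ=-4: (A-λI) row 1 is [0, -12], so an eigenvector is (-1, 0).
For λ=2: (A-λI) row 1 is [-6, -12], so an eigenvector is (2, -1).
General solution: K_1e^(-4t)(-1,0) + K_2e^(2t)(2,-1).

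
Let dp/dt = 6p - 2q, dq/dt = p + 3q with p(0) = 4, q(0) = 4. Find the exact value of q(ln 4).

1024

A = [[6,-2],[1,3]]; eigenvalues λ = 4, 5.
Eigenvectors: (-1,-1) for λ=4, (-2,-1) for λ=5.
From the initial condition, c_1 = -4, c_2 = 0.
q(ln 4) = (-4)(4^4)(-1) + (0)(4^5)(-1) = 1024.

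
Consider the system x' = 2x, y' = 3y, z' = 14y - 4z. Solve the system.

x(t) = K_1e^(2t), y(t) = -K_2e^(3t), z(t) = -2K_2e^(3t) - K_3e^(-4t)

Coefficient matrix A = [[2, 0, 0], [0, 3, 0], [0, 14, -4]].
det(A - λI) = 0 gives eigenvalues λ = 2, 3, -4.
For λ=2: eigenvector (1,0,0).
For λ=3: eigenvector (0,-1,-2).
For λ=-4: eigenvector (0,0,-1).
General solution: K_1e^(2t)(1,0,0) + K_2e^(3t)(0,-1,-2) + K_3e^(-4t)(0,0,-1).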